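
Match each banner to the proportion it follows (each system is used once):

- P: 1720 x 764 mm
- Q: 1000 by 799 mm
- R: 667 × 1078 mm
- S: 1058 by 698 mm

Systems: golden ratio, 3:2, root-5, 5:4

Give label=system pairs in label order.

P=root-5, Q=5:4, R=golden ratio, S=3:2

P = 1720/764 ≈ 2.251 → root-5 (2.236)
Q = 1000/799 ≈ 1.252 → 5:4 (1.250)
R = 1078/667 ≈ 1.616 → golden ratio (1.618)
S = 1058/698 ≈ 1.516 → 3:2 (1.500)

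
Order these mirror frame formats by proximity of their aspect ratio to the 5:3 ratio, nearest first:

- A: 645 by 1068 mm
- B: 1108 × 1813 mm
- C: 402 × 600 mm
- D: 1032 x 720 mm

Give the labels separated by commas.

Ratios: A = 1068 / 645 ≈ 1.656; B = 1813 / 1108 ≈ 1.636; C = 600 / 402 ≈ 1.493; D = 1032 / 720 ≈ 1.433.
|Δ from 1.667|: A 0.011; B 0.031; C 0.174; D 0.234.

A, B, C, D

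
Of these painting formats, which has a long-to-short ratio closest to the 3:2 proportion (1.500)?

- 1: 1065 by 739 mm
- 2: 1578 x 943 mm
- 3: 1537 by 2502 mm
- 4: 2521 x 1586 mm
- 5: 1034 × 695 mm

Ratios (long/short): 1 ≈ 1.441; 2 ≈ 1.673; 3 ≈ 1.628; 4 ≈ 1.590; 5 ≈ 1.488.
3:2 ≈ 1.500; option 5 is nearest (Δ 0.012).

5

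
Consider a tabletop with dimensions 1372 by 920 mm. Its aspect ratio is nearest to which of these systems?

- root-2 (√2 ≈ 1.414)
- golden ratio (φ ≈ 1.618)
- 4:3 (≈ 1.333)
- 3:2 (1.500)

3:2

Ratio = 1372 / 920 ≈ 1.491.
Distances: root-2 1.414 (Δ 0.077); golden ratio 1.618 (Δ 0.127); 4:3 1.333 (Δ 0.158); 3:2 1.500 (Δ 0.009).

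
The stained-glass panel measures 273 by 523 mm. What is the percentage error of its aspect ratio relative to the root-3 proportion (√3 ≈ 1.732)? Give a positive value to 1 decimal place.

10.6%

Ratio = 523 / 273 ≈ 1.9158.
Ideal root-3 ≈ 1.7321. |1.9158 − 1.7321| / 1.7321 ≈ 10.61% → 10.6%.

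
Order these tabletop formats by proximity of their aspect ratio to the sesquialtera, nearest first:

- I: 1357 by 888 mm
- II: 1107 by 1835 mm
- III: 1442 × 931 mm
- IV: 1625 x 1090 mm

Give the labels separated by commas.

IV, I, III, II

I: 1357/888 ≈ 1.528 → |1.528 − 1.500| = 0.028
II: 1835/1107 ≈ 1.658 → |1.658 − 1.500| = 0.158
III: 1442/931 ≈ 1.549 → |1.549 − 1.500| = 0.049
IV: 1625/1090 ≈ 1.491 → |1.491 − 1.500| = 0.009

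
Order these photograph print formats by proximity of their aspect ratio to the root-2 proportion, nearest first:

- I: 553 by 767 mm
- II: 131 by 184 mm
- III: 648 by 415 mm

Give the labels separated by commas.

Ratios: I = 767 / 553 ≈ 1.387; II = 184 / 131 ≈ 1.405; III = 648 / 415 ≈ 1.561.
|Δ from 1.414|: I 0.027; II 0.009; III 0.147.

II, I, III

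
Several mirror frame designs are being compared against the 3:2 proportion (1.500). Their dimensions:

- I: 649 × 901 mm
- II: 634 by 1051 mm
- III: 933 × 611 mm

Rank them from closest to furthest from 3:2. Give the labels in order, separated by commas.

III, I, II

I: 901/649 ≈ 1.388 → |1.388 − 1.500| = 0.112
II: 1051/634 ≈ 1.658 → |1.658 − 1.500| = 0.158
III: 933/611 ≈ 1.527 → |1.527 − 1.500| = 0.027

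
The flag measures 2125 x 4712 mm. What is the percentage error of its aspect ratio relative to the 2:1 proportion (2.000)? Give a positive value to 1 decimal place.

10.9%

Ratio = 4712 / 2125 ≈ 2.2174.
Ideal 2:1 = 2.0000. |2.2174 − 2.0000| / 2.0000 ≈ 10.87% → 10.9%.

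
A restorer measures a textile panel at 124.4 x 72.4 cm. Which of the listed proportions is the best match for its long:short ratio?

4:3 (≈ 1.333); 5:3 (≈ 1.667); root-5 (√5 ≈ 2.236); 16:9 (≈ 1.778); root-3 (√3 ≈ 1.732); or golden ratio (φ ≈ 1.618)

Ratio = 124.4 / 72.4 ≈ 1.718.
Distances: 4:3 1.333 (Δ 0.385); 5:3 1.667 (Δ 0.051); root-5 2.236 (Δ 0.518); 16:9 1.778 (Δ 0.060); root-3 1.732 (Δ 0.014); golden ratio 1.618 (Δ 0.100).

root-3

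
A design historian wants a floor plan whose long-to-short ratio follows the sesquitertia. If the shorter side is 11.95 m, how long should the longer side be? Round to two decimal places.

4:3 ≈ 1.33333.
Longer side = 11.95 × 1.33333 ≈ 15.9333 → 15.93 m.

15.93 m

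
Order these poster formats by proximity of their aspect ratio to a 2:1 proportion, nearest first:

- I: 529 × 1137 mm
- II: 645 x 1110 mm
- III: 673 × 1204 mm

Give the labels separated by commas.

I: 1137/529 ≈ 2.149 → |2.149 − 2.000| = 0.149
II: 1110/645 ≈ 1.721 → |1.721 − 2.000| = 0.279
III: 1204/673 ≈ 1.789 → |1.789 − 2.000| = 0.211

I, III, II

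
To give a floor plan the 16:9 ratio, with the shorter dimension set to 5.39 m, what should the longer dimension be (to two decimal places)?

16:9 ≈ 1.77778.
Longer side = 5.39 × 1.77778 ≈ 9.5822 → 9.58 m.

9.58 m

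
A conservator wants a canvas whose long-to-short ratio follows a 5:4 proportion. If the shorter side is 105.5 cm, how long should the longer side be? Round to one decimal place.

5:4 = 1.25000.
Longer side = 105.5 × 1.25000 ≈ 131.875 → 131.9 cm.

131.9 cm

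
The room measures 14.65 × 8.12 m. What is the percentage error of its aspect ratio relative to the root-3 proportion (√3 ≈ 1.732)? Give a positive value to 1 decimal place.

4.2%

Ratio = 14.65 / 8.12 ≈ 1.8042.
Ideal root-3 ≈ 1.7321. |1.8042 − 1.7321| / 1.7321 ≈ 4.16% → 4.2%.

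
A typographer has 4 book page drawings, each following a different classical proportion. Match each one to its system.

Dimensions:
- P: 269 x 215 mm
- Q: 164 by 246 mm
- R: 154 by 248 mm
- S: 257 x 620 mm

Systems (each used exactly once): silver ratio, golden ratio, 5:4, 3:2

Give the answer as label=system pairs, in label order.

P = 269/215 ≈ 1.251 → 5:4 (1.250)
Q = 246/164 ≈ 1.500 → 3:2 (1.500)
R = 248/154 ≈ 1.610 → golden ratio (1.618)
S = 620/257 ≈ 2.412 → silver ratio (2.414)

P=5:4, Q=3:2, R=golden ratio, S=silver ratio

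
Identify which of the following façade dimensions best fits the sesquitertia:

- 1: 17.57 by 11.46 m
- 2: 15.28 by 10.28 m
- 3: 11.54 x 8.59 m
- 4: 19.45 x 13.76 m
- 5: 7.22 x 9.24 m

3

Ratios (long/short): 1 ≈ 1.533; 2 ≈ 1.486; 3 ≈ 1.343; 4 ≈ 1.414; 5 ≈ 1.280.
4:3 ≈ 1.333; option 3 is nearest (Δ 0.010).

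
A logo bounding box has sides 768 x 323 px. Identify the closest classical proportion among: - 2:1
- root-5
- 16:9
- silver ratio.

silver ratio

Ratio = 768 / 323 ≈ 2.378.
Distances: 2:1 2.000 (Δ 0.378); root-5 2.236 (Δ 0.142); 16:9 1.778 (Δ 0.600); silver ratio 2.414 (Δ 0.036).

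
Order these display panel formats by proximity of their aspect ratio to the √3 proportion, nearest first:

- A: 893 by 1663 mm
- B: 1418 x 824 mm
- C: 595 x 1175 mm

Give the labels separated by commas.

B, A, C

A: 1663/893 ≈ 1.862 → |1.862 − 1.732| = 0.130
B: 1418/824 ≈ 1.721 → |1.721 − 1.732| = 0.011
C: 1175/595 ≈ 1.975 → |1.975 − 1.732| = 0.243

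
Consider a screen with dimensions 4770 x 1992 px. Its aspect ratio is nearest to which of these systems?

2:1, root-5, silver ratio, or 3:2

silver ratio

4770/1992 ≈ 2.395. Nearest candidates are silver ratio (2.414, off by 0.019) and root-5 (2.236, off by 0.159).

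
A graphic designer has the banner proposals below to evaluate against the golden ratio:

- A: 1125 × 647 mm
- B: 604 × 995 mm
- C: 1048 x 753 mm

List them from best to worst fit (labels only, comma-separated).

B, A, C

Ratios: A = 1125 / 647 ≈ 1.739; B = 995 / 604 ≈ 1.647; C = 1048 / 753 ≈ 1.392.
|Δ from 1.618|: A 0.121; B 0.029; C 0.226.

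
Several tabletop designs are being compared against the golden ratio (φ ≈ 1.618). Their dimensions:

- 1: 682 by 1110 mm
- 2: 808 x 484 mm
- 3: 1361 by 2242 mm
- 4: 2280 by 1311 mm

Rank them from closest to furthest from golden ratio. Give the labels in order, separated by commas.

1, 3, 2, 4

Ratios: 1 = 1110 / 682 ≈ 1.628; 2 = 808 / 484 ≈ 1.669; 3 = 2242 / 1361 ≈ 1.647; 4 = 2280 / 1311 ≈ 1.739.
|Δ from 1.618|: 1 0.010; 2 0.051; 3 0.029; 4 0.121.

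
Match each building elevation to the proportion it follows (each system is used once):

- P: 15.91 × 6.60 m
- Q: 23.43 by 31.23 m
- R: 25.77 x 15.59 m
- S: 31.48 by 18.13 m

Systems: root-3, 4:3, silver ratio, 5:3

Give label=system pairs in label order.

P=silver ratio, Q=4:3, R=5:3, S=root-3

P = 15.91/6.60 ≈ 2.411 → silver ratio (2.414)
Q = 31.23/23.43 ≈ 1.333 → 4:3 (1.333)
R = 25.77/15.59 ≈ 1.653 → 5:3 (1.667)
S = 31.48/18.13 ≈ 1.736 → root-3 (1.732)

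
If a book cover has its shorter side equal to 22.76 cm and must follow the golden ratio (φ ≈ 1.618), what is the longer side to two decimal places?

36.83 cm

golden ratio ≈ 1.61803.
Longer side = 22.76 × 1.61803 ≈ 36.8264 → 36.83 cm.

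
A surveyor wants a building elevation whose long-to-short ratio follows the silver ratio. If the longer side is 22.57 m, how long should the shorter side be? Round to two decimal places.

9.35 m

silver ratio ≈ 2.41421.
Shorter side = 22.57 ÷ 2.41421 ≈ 9.3488 → 9.35 m.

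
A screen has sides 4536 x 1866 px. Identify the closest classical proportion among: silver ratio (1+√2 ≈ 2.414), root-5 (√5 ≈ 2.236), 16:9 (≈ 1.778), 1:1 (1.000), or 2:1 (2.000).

silver ratio

Ratio = 4536 / 1866 ≈ 2.431.
Distances: silver ratio 2.414 (Δ 0.017); root-5 2.236 (Δ 0.195); 16:9 1.778 (Δ 0.653); 1:1 1.000 (Δ 1.431); 2:1 2.000 (Δ 0.431).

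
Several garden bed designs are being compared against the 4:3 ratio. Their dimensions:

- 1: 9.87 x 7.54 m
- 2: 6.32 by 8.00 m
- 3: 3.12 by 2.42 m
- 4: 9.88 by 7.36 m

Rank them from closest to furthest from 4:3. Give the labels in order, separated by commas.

4, 1, 3, 2

Ratios: 1 = 9.87 / 7.54 ≈ 1.309; 2 = 8.00 / 6.32 ≈ 1.266; 3 = 3.12 / 2.42 ≈ 1.289; 4 = 9.88 / 7.36 ≈ 1.342.
|Δ from 1.333|: 1 0.024; 2 0.067; 3 0.044; 4 0.009.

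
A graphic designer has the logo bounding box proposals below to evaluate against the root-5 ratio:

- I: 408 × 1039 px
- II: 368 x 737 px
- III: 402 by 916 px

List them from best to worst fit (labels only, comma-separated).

III, II, I

I: 1039/408 ≈ 2.547 → |2.547 − 2.236| = 0.311
II: 737/368 ≈ 2.003 → |2.003 − 2.236| = 0.233
III: 916/402 ≈ 2.279 → |2.279 − 2.236| = 0.043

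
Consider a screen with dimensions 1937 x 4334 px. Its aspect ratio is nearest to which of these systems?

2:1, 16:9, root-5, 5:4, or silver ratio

Ratio = 4334 / 1937 ≈ 2.237.
Distances: 2:1 2.000 (Δ 0.237); 16:9 1.778 (Δ 0.459); root-5 2.236 (Δ 0.001); 5:4 1.250 (Δ 0.987); silver ratio 2.414 (Δ 0.177).

root-5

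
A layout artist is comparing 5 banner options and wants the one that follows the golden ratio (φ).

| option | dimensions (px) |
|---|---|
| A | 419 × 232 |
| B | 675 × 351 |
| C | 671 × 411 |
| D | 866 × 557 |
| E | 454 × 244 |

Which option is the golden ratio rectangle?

Ratios (long/short): A ≈ 1.806; B ≈ 1.923; C ≈ 1.633; D ≈ 1.555; E ≈ 1.861.
golden ratio ≈ 1.618; option C is nearest (Δ 0.015).

C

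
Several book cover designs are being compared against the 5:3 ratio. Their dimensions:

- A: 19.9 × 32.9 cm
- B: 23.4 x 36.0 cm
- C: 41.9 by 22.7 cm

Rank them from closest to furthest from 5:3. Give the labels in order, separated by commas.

A, B, C

Ratios: A = 32.9 / 19.9 ≈ 1.653; B = 36.0 / 23.4 ≈ 1.538; C = 41.9 / 22.7 ≈ 1.846.
|Δ from 1.667|: A 0.014; B 0.129; C 0.179.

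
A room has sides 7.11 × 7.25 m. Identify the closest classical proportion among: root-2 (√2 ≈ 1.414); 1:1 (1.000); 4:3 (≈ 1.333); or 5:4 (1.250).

1:1

Ratio = 7.25 / 7.11 ≈ 1.020.
Distances: root-2 1.414 (Δ 0.394); 1:1 1.000 (Δ 0.020); 4:3 1.333 (Δ 0.313); 5:4 1.250 (Δ 0.230).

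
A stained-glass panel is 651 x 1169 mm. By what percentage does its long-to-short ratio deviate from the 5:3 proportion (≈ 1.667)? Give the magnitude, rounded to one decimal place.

Ratio = 1169 / 651 ≈ 1.7957.
Ideal 5:3 ≈ 1.6667. |1.7957 − 1.6667| / 1.6667 ≈ 7.74% → 7.7%.

7.7%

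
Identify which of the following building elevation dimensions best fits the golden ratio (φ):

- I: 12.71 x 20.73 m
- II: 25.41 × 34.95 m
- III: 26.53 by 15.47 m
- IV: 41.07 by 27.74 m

I

Ratios (long/short): I ≈ 1.631; II ≈ 1.375; III ≈ 1.715; IV ≈ 1.481.
golden ratio ≈ 1.618; option I is nearest (Δ 0.013).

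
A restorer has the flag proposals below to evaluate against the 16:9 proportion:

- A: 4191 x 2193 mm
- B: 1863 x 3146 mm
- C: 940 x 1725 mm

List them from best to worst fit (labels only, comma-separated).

A: 4191/2193 ≈ 1.911 → |1.911 − 1.778| = 0.133
B: 3146/1863 ≈ 1.689 → |1.689 − 1.778| = 0.089
C: 1725/940 ≈ 1.835 → |1.835 − 1.778| = 0.057

C, B, A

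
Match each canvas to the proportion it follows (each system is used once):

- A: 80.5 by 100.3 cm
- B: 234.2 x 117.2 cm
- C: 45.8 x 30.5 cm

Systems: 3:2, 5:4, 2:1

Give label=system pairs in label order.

Ratios: A ≈ 1.246; B ≈ 1.998; C ≈ 1.502.
Targets: 3:2 ≈ 1.500; 5:4 ≈ 1.250; 2:1 ≈ 2.000.

A=5:4, B=2:1, C=3:2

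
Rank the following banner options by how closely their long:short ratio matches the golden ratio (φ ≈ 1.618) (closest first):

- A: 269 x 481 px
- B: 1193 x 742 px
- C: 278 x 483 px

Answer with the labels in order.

B, C, A

Ratios: A = 481 / 269 ≈ 1.788; B = 1193 / 742 ≈ 1.608; C = 483 / 278 ≈ 1.737.
|Δ from 1.618|: A 0.170; B 0.010; C 0.119.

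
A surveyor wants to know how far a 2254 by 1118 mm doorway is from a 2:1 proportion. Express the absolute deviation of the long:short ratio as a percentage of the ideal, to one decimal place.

0.8%

Ratio = 2254 / 1118 ≈ 2.0161.
Ideal 2:1 = 2.0000. |2.0161 − 2.0000| / 2.0000 ≈ 0.80% → 0.8%.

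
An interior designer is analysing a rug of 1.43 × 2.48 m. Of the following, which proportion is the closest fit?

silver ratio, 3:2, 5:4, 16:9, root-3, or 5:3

root-3

Ratio = 2.48 / 1.43 ≈ 1.734.
Distances: silver ratio 2.414 (Δ 0.680); 3:2 1.500 (Δ 0.234); 5:4 1.250 (Δ 0.484); 16:9 1.778 (Δ 0.044); root-3 1.732 (Δ 0.002); 5:3 1.667 (Δ 0.067).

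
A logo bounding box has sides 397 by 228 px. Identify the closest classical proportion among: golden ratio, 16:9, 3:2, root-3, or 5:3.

397/228 ≈ 1.741. Nearest candidates are root-3 (1.732, off by 0.009) and 16:9 (1.778, off by 0.037).

root-3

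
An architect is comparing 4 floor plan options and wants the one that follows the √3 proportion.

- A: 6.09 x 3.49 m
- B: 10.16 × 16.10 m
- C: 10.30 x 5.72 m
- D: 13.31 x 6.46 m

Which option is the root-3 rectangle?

Target root-3 ≈ 1.732.
A: 1.745 (Δ0.013)  B: 1.585 (Δ0.147)  C: 1.801 (Δ0.069)  D: 2.060 (Δ0.328)

A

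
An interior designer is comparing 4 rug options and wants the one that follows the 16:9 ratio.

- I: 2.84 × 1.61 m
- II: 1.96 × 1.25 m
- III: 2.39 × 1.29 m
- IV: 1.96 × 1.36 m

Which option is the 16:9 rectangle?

Target 16:9 ≈ 1.778.
I: 1.764 (Δ0.014)  II: 1.568 (Δ0.210)  III: 1.853 (Δ0.075)  IV: 1.441 (Δ0.337)

I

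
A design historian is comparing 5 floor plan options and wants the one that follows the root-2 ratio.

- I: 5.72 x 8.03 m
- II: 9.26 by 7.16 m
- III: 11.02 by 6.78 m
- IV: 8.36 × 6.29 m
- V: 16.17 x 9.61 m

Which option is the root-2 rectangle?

Ratios (long/short): I ≈ 1.404; II ≈ 1.293; III ≈ 1.625; IV ≈ 1.329; V ≈ 1.683.
root-2 ≈ 1.414; option I is nearest (Δ 0.010).

I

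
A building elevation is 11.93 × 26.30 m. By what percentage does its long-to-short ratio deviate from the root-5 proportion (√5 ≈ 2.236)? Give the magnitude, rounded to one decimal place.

1.4%

Ratio = 26.30 / 11.93 ≈ 2.2045.
Ideal root-5 ≈ 2.2361. |2.2045 − 2.2361| / 2.2361 ≈ 1.41% → 1.4%.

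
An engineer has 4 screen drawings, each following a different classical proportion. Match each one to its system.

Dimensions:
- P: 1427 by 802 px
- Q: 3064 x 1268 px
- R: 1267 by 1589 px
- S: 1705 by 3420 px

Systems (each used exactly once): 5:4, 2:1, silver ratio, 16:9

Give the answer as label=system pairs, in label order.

P=16:9, Q=silver ratio, R=5:4, S=2:1

Ratios: P ≈ 1.779; Q ≈ 2.416; R ≈ 1.254; S ≈ 2.006.
Targets: 5:4 ≈ 1.250; 2:1 ≈ 2.000; silver ratio ≈ 2.414; 16:9 ≈ 1.778.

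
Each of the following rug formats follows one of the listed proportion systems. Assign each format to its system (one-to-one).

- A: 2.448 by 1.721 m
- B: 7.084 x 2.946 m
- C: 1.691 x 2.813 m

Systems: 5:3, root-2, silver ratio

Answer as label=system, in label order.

A=root-2, B=silver ratio, C=5:3

A = 2.448/1.721 ≈ 1.422 → root-2 (1.414)
B = 7.084/2.946 ≈ 2.405 → silver ratio (2.414)
C = 2.813/1.691 ≈ 1.664 → 5:3 (1.667)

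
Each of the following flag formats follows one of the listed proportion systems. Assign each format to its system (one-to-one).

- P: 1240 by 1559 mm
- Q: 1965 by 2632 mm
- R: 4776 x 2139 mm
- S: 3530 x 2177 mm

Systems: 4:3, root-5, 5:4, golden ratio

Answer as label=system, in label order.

Ratios: P ≈ 1.257; Q ≈ 1.339; R ≈ 2.233; S ≈ 1.621.
Targets: 4:3 ≈ 1.333; root-5 ≈ 2.236; 5:4 ≈ 1.250; golden ratio ≈ 1.618.

P=5:4, Q=4:3, R=root-5, S=golden ratio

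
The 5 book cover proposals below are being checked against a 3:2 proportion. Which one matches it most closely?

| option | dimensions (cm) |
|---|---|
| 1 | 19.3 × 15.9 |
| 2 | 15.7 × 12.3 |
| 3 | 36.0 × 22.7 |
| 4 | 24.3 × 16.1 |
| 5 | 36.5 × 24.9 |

4

Target 3:2 ≈ 1.500.
1: 1.214 (Δ0.286)  2: 1.276 (Δ0.224)  3: 1.586 (Δ0.086)  4: 1.509 (Δ0.009)  5: 1.466 (Δ0.034)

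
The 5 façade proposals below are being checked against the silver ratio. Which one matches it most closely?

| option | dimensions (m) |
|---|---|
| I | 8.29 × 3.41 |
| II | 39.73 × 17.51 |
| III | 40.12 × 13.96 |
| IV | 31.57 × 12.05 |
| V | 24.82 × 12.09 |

Ratios (long/short): I ≈ 2.431; II ≈ 2.269; III ≈ 2.874; IV ≈ 2.620; V ≈ 2.053.
silver ratio ≈ 2.414; option I is nearest (Δ 0.017).

I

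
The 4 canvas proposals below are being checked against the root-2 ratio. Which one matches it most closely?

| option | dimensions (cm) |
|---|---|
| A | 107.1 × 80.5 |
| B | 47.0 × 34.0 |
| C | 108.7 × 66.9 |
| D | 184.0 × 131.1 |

D

Ratios (long/short): A ≈ 1.330; B ≈ 1.382; C ≈ 1.625; D ≈ 1.404.
root-2 ≈ 1.414; option D is nearest (Δ 0.010).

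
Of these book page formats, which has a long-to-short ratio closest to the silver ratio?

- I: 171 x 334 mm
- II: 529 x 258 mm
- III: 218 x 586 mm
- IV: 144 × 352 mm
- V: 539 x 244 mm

IV

Target silver ratio ≈ 2.414.
I: 1.953 (Δ0.461)  II: 2.050 (Δ0.364)  III: 2.688 (Δ0.274)  IV: 2.444 (Δ0.030)  V: 2.209 (Δ0.205)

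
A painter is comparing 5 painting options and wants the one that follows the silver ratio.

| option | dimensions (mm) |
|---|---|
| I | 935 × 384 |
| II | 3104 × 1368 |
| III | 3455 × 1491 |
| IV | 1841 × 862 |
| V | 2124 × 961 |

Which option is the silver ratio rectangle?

Target silver ratio ≈ 2.414.
I: 2.435 (Δ0.021)  II: 2.269 (Δ0.145)  III: 2.317 (Δ0.097)  IV: 2.136 (Δ0.278)  V: 2.210 (Δ0.204)

I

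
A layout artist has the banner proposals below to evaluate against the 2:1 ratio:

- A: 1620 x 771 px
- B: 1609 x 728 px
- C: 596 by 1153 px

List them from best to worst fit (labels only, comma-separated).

A: 1620/771 ≈ 2.101 → |2.101 − 2.000| = 0.101
B: 1609/728 ≈ 2.210 → |2.210 − 2.000| = 0.210
C: 1153/596 ≈ 1.935 → |1.935 − 2.000| = 0.065

C, A, B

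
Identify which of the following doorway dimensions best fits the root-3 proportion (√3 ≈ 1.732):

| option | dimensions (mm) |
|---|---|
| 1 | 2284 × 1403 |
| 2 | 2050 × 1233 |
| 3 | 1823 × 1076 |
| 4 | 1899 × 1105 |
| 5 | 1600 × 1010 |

4

Ratios (long/short): 1 ≈ 1.628; 2 ≈ 1.663; 3 ≈ 1.694; 4 ≈ 1.719; 5 ≈ 1.584.
root-3 ≈ 1.732; option 4 is nearest (Δ 0.013).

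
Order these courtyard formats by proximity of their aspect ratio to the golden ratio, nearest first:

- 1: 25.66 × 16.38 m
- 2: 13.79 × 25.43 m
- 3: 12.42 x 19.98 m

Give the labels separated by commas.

1: 25.66/16.38 ≈ 1.567 → |1.567 − 1.618| = 0.051
2: 25.43/13.79 ≈ 1.844 → |1.844 − 1.618| = 0.226
3: 19.98/12.42 ≈ 1.609 → |1.609 − 1.618| = 0.009

3, 1, 2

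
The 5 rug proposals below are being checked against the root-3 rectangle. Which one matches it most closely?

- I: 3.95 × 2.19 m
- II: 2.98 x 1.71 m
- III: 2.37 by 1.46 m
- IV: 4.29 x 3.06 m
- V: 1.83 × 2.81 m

II

Target root-3 ≈ 1.732.
I: 1.804 (Δ0.072)  II: 1.743 (Δ0.011)  III: 1.623 (Δ0.109)  IV: 1.402 (Δ0.330)  V: 1.536 (Δ0.196)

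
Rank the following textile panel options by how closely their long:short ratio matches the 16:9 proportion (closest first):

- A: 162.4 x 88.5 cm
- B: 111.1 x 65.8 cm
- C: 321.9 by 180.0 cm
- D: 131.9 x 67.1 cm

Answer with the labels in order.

C, A, B, D

Ratios: A = 162.4 / 88.5 ≈ 1.835; B = 111.1 / 65.8 ≈ 1.688; C = 321.9 / 180.0 ≈ 1.788; D = 131.9 / 67.1 ≈ 1.966.
|Δ from 1.778|: A 0.057; B 0.090; C 0.010; D 0.188.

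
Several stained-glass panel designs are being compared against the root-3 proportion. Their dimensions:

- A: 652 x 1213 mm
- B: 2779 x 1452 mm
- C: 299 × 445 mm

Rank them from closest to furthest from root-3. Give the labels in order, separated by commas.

A, B, C

A: 1213/652 ≈ 1.860 → |1.860 − 1.732| = 0.128
B: 2779/1452 ≈ 1.914 → |1.914 − 1.732| = 0.182
C: 445/299 ≈ 1.488 → |1.488 − 1.732| = 0.244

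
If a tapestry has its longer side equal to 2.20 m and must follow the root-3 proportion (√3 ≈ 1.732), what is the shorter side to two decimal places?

root-3 ≈ 1.73205.
Shorter side = 2.20 ÷ 1.73205 ≈ 1.2702 → 1.27 m.

1.27 m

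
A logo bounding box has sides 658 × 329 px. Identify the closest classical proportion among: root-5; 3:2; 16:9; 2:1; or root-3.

658/329 ≈ 2.000. Nearest candidates are 2:1 (2.000, off by 0.000) and 16:9 (1.778, off by 0.222).

2:1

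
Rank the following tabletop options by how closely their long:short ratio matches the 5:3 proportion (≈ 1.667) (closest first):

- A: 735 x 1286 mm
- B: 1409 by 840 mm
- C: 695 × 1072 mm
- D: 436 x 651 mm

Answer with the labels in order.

A: 1286/735 ≈ 1.750 → |1.750 − 1.667| = 0.083
B: 1409/840 ≈ 1.677 → |1.677 − 1.667| = 0.010
C: 1072/695 ≈ 1.542 → |1.542 − 1.667| = 0.125
D: 651/436 ≈ 1.493 → |1.493 − 1.667| = 0.174

B, A, C, D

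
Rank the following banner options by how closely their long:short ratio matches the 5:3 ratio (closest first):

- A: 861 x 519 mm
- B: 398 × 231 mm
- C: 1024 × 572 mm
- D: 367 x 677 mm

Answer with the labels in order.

A, B, C, D

A: 861/519 ≈ 1.659 → |1.659 − 1.667| = 0.008
B: 398/231 ≈ 1.723 → |1.723 − 1.667| = 0.056
C: 1024/572 ≈ 1.790 → |1.790 − 1.667| = 0.123
D: 677/367 ≈ 1.845 → |1.845 − 1.667| = 0.178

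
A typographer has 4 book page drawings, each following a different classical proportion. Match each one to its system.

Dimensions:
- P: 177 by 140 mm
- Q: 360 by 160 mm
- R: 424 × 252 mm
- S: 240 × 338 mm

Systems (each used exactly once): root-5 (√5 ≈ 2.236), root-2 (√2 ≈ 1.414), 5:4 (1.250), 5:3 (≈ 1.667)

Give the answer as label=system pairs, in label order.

P = 177/140 ≈ 1.264 → 5:4 (1.250)
Q = 360/160 ≈ 2.250 → root-5 (2.236)
R = 424/252 ≈ 1.683 → 5:3 (1.667)
S = 338/240 ≈ 1.408 → root-2 (1.414)

P=5:4, Q=root-5, R=5:3, S=root-2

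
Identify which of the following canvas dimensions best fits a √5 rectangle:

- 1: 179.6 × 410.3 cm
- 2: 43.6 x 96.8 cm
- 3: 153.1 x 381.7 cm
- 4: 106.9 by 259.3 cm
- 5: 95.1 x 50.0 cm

Ratios (long/short): 1 ≈ 2.285; 2 ≈ 2.220; 3 ≈ 2.493; 4 ≈ 2.426; 5 ≈ 1.902.
root-5 ≈ 2.236; option 2 is nearest (Δ 0.016).

2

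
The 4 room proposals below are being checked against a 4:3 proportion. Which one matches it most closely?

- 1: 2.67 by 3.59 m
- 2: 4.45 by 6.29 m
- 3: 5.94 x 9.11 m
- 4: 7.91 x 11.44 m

Ratios (long/short): 1 ≈ 1.345; 2 ≈ 1.413; 3 ≈ 1.534; 4 ≈ 1.446.
4:3 ≈ 1.333; option 1 is nearest (Δ 0.012).

1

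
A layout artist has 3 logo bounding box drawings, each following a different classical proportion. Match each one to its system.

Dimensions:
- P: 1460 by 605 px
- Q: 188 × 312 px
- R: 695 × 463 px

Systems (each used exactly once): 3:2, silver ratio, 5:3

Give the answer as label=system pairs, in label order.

P = 1460/605 ≈ 2.413 → silver ratio (2.414)
Q = 312/188 ≈ 1.660 → 5:3 (1.667)
R = 695/463 ≈ 1.501 → 3:2 (1.500)

P=silver ratio, Q=5:3, R=3:2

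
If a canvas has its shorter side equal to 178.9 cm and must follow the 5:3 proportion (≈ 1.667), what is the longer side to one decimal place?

298.2 cm

5:3 ≈ 1.66667.
Longer side = 178.9 × 1.66667 ≈ 298.167 → 298.2 cm.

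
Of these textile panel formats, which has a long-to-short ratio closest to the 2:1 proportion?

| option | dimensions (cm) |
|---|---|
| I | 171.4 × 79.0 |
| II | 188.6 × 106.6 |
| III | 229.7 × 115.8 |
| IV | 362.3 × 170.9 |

III

Target 2:1 ≈ 2.000.
I: 2.170 (Δ0.170)  II: 1.769 (Δ0.231)  III: 1.984 (Δ0.016)  IV: 2.120 (Δ0.120)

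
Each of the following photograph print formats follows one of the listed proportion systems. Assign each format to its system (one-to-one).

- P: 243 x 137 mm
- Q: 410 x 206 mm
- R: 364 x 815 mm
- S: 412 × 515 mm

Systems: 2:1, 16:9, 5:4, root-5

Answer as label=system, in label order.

Ratios: P ≈ 1.774; Q ≈ 1.990; R ≈ 2.239; S ≈ 1.250.
Targets: 2:1 ≈ 2.000; 16:9 ≈ 1.778; 5:4 ≈ 1.250; root-5 ≈ 2.236.

P=16:9, Q=2:1, R=root-5, S=5:4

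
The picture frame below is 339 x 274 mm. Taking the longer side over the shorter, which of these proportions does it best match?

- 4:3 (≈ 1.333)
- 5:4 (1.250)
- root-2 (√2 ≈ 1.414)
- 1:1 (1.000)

Ratio = 339 / 274 ≈ 1.237.
Distances: 4:3 1.333 (Δ 0.096); 5:4 1.250 (Δ 0.013); root-2 1.414 (Δ 0.177); 1:1 1.000 (Δ 0.237).

5:4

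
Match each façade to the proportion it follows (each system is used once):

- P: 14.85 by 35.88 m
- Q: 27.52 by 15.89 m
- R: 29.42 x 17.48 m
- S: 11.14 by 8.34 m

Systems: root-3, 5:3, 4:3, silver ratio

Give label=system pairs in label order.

P = 35.88/14.85 ≈ 2.416 → silver ratio (2.414)
Q = 27.52/15.89 ≈ 1.732 → root-3 (1.732)
R = 29.42/17.48 ≈ 1.683 → 5:3 (1.667)
S = 11.14/8.34 ≈ 1.336 → 4:3 (1.333)

P=silver ratio, Q=root-3, R=5:3, S=4:3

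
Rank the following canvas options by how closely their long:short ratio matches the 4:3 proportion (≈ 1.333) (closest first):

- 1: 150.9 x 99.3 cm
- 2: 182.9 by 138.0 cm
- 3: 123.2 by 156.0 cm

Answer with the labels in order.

2, 3, 1

Ratios: 1 = 150.9 / 99.3 ≈ 1.520; 2 = 182.9 / 138.0 ≈ 1.325; 3 = 156.0 / 123.2 ≈ 1.266.
|Δ from 1.333|: 1 0.187; 2 0.008; 3 0.067.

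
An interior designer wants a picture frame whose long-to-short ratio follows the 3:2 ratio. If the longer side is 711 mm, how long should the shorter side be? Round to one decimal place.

3:2 = 1.50000.
Shorter side = 711 ÷ 1.50000 ≈ 474.000 → 474.0 mm.

474.0 mm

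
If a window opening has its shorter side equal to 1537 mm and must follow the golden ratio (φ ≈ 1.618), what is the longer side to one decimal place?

2486.9 mm

golden ratio ≈ 1.61803.
Longer side = 1537 × 1.61803 ≈ 2486.912 → 2486.9 mm.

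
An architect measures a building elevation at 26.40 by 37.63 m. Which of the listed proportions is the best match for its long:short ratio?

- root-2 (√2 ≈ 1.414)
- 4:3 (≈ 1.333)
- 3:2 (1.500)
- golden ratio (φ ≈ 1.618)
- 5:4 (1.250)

root-2

37.63/26.40 ≈ 1.425. Nearest candidates are root-2 (1.414, off by 0.011) and 3:2 (1.500, off by 0.075).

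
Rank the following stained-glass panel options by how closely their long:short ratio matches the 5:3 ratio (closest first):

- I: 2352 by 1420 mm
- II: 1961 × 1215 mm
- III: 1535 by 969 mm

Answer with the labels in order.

Ratios: I = 2352 / 1420 ≈ 1.656; II = 1961 / 1215 ≈ 1.614; III = 1535 / 969 ≈ 1.584.
|Δ from 1.667|: I 0.011; II 0.053; III 0.083.

I, II, III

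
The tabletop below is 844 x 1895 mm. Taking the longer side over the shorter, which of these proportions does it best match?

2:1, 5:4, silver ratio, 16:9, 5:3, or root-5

1895/844 ≈ 2.245. Nearest candidates are root-5 (2.236, off by 0.009) and silver ratio (2.414, off by 0.169).

root-5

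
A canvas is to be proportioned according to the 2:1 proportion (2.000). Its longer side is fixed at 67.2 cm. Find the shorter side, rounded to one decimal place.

2:1 = 2.00000.
Shorter side = 67.2 ÷ 2.00000 ≈ 33.600 → 33.6 cm.

33.6 cm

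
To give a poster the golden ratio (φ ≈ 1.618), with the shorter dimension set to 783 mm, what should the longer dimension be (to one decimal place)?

1266.9 mm

golden ratio ≈ 1.61803.
Longer side = 783 × 1.61803 ≈ 1266.917 → 1266.9 mm.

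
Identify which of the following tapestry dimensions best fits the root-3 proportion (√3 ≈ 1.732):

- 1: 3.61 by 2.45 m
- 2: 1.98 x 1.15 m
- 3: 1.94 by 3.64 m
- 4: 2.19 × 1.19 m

2

Target root-3 ≈ 1.732.
1: 1.473 (Δ0.259)  2: 1.722 (Δ0.010)  3: 1.876 (Δ0.144)  4: 1.840 (Δ0.108)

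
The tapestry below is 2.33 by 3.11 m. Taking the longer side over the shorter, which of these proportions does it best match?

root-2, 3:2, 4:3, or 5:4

3.11/2.33 ≈ 1.335. Nearest candidates are 4:3 (1.333, off by 0.002) and root-2 (1.414, off by 0.079).

4:3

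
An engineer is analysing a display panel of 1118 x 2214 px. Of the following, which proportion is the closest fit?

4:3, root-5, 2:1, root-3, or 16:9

2:1

Ratio = 2214 / 1118 ≈ 1.980.
Distances: 4:3 1.333 (Δ 0.647); root-5 2.236 (Δ 0.256); 2:1 2.000 (Δ 0.020); root-3 1.732 (Δ 0.248); 16:9 1.778 (Δ 0.202).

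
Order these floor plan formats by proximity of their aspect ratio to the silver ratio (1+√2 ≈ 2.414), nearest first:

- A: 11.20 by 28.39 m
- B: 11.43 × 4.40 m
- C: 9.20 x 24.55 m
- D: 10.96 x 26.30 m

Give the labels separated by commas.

A: 28.39/11.20 ≈ 2.535 → |2.535 − 2.414| = 0.121
B: 11.43/4.40 ≈ 2.598 → |2.598 − 2.414| = 0.184
C: 24.55/9.20 ≈ 2.668 → |2.668 − 2.414| = 0.254
D: 26.30/10.96 ≈ 2.400 → |2.400 − 2.414| = 0.014

D, A, B, C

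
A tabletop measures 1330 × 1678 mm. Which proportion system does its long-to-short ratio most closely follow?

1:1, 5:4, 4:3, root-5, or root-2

5:4

Ratio = 1678 / 1330 ≈ 1.262.
Distances: 1:1 1.000 (Δ 0.262); 5:4 1.250 (Δ 0.012); 4:3 1.333 (Δ 0.071); root-5 2.236 (Δ 0.974); root-2 1.414 (Δ 0.152).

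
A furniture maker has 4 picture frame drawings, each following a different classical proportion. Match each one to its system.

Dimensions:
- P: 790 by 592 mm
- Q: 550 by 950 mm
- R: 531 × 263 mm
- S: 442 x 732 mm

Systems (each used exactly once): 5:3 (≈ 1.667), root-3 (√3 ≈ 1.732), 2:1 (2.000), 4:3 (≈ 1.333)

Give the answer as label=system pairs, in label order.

Ratios: P ≈ 1.334; Q ≈ 1.727; R ≈ 2.019; S ≈ 1.656.
Targets: 5:3 ≈ 1.667; root-3 ≈ 1.732; 2:1 ≈ 2.000; 4:3 ≈ 1.333.

P=4:3, Q=root-3, R=2:1, S=5:3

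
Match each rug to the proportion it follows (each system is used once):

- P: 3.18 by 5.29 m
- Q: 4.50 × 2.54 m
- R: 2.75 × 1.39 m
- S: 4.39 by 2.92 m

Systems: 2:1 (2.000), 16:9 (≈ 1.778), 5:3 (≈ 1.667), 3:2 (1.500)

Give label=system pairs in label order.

P=5:3, Q=16:9, R=2:1, S=3:2

Ratios: P ≈ 1.664; Q ≈ 1.772; R ≈ 1.978; S ≈ 1.503.
Targets: 2:1 ≈ 2.000; 16:9 ≈ 1.778; 5:3 ≈ 1.667; 3:2 ≈ 1.500.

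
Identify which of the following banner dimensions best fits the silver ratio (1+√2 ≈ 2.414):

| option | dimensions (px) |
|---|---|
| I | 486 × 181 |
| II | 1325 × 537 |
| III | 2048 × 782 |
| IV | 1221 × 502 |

Target silver ratio ≈ 2.414.
I: 2.685 (Δ0.271)  II: 2.467 (Δ0.053)  III: 2.619 (Δ0.205)  IV: 2.432 (Δ0.018)

IV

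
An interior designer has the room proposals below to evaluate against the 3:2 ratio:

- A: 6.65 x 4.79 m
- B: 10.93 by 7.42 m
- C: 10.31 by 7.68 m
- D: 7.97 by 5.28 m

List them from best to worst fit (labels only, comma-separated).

D, B, A, C

Ratios: A = 6.65 / 4.79 ≈ 1.388; B = 10.93 / 7.42 ≈ 1.473; C = 10.31 / 7.68 ≈ 1.342; D = 7.97 / 5.28 ≈ 1.509.
|Δ from 1.500|: A 0.112; B 0.027; C 0.158; D 0.009.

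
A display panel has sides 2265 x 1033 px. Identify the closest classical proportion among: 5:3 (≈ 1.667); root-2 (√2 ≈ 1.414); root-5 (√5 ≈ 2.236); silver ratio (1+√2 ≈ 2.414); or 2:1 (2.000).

Ratio = 2265 / 1033 ≈ 2.193.
Distances: 5:3 1.667 (Δ 0.526); root-2 1.414 (Δ 0.779); root-5 2.236 (Δ 0.043); silver ratio 2.414 (Δ 0.221); 2:1 2.000 (Δ 0.193).

root-5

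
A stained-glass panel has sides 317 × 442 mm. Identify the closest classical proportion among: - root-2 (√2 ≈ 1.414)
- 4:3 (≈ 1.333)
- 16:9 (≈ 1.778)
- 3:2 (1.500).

442/317 ≈ 1.394. Nearest candidates are root-2 (1.414, off by 0.020) and 4:3 (1.333, off by 0.061).

root-2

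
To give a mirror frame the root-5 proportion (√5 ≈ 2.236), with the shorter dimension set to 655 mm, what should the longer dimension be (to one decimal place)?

root-5 ≈ 2.23607.
Longer side = 655 × 2.23607 ≈ 1464.626 → 1464.6 mm.

1464.6 mm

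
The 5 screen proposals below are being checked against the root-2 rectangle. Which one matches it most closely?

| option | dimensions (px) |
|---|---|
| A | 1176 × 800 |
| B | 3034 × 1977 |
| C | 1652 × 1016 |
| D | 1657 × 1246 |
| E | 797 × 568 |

Ratios (long/short): A ≈ 1.470; B ≈ 1.535; C ≈ 1.626; D ≈ 1.330; E ≈ 1.403.
root-2 ≈ 1.414; option E is nearest (Δ 0.011).

E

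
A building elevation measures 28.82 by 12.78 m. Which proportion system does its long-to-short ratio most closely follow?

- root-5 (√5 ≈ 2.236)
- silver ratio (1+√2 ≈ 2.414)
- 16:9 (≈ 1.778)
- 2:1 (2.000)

root-5

Ratio = 28.82 / 12.78 ≈ 2.255.
Distances: root-5 2.236 (Δ 0.019); silver ratio 2.414 (Δ 0.159); 16:9 1.778 (Δ 0.477); 2:1 2.000 (Δ 0.255).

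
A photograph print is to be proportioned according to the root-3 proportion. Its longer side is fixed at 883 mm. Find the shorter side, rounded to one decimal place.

root-3 ≈ 1.73205.
Shorter side = 883 ÷ 1.73205 ≈ 509.801 → 509.8 mm.

509.8 mm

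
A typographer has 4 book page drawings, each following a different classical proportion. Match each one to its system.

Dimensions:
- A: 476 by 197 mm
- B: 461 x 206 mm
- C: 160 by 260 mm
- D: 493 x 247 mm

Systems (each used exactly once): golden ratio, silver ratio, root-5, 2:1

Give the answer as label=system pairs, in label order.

A = 476/197 ≈ 2.416 → silver ratio (2.414)
B = 461/206 ≈ 2.238 → root-5 (2.236)
C = 260/160 ≈ 1.625 → golden ratio (1.618)
D = 493/247 ≈ 1.996 → 2:1 (2.000)

A=silver ratio, B=root-5, C=golden ratio, D=2:1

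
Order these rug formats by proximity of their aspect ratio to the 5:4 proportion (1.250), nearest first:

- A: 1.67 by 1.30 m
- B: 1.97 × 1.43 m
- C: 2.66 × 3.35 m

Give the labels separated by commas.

C, A, B

A: 1.67/1.30 ≈ 1.285 → |1.285 − 1.250| = 0.035
B: 1.97/1.43 ≈ 1.378 → |1.378 − 1.250| = 0.128
C: 3.35/2.66 ≈ 1.259 → |1.259 − 1.250| = 0.009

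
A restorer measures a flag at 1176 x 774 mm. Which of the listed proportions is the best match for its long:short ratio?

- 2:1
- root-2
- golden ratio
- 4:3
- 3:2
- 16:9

3:2

1176/774 ≈ 1.519. Nearest candidates are 3:2 (1.500, off by 0.019) and golden ratio (1.618, off by 0.099).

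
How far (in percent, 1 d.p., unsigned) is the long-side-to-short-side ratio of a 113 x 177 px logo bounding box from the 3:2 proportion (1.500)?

Ratio = 177 / 113 ≈ 1.5664.
Ideal 3:2 = 1.5000. |1.5664 − 1.5000| / 1.5000 ≈ 4.43% → 4.4%.

4.4%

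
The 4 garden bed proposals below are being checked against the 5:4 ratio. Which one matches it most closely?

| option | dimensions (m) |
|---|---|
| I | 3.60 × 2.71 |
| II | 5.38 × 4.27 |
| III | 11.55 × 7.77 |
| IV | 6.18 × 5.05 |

Ratios (long/short): I ≈ 1.328; II ≈ 1.260; III ≈ 1.486; IV ≈ 1.224.
5:4 ≈ 1.250; option II is nearest (Δ 0.010).

II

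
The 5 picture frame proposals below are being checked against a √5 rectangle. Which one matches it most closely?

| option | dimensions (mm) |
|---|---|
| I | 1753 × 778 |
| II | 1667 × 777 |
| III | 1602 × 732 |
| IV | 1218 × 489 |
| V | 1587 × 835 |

I

Ratios (long/short): I ≈ 2.253; II ≈ 2.145; III ≈ 2.189; IV ≈ 2.491; V ≈ 1.901.
root-5 ≈ 2.236; option I is nearest (Δ 0.017).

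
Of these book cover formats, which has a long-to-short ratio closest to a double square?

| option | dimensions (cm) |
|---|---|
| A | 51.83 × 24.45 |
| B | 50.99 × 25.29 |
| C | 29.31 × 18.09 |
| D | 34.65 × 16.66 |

B

Ratios (long/short): A ≈ 2.120; B ≈ 2.016; C ≈ 1.620; D ≈ 2.080.
2:1 ≈ 2.000; option B is nearest (Δ 0.016).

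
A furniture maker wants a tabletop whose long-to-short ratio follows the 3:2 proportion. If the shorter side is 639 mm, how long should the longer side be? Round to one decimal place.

3:2 = 1.50000.
Longer side = 639 × 1.50000 ≈ 958.500 → 958.5 mm.

958.5 mm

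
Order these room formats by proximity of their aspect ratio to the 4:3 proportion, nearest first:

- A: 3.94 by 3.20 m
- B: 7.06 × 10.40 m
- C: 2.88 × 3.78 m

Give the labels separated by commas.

C, A, B

Ratios: A = 3.94 / 3.20 ≈ 1.231; B = 10.40 / 7.06 ≈ 1.473; C = 3.78 / 2.88 ≈ 1.312.
|Δ from 1.333|: A 0.102; B 0.140; C 0.021.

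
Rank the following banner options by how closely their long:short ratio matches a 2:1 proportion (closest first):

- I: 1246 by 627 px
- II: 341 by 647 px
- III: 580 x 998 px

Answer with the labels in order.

I, II, III

I: 1246/627 ≈ 1.987 → |1.987 − 2.000| = 0.013
II: 647/341 ≈ 1.897 → |1.897 − 2.000| = 0.103
III: 998/580 ≈ 1.721 → |1.721 − 2.000| = 0.279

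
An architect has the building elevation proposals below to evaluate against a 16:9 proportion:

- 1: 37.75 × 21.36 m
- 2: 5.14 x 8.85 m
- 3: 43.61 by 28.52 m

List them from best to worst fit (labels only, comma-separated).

1, 2, 3

Ratios: 1 = 37.75 / 21.36 ≈ 1.767; 2 = 8.85 / 5.14 ≈ 1.722; 3 = 43.61 / 28.52 ≈ 1.529.
|Δ from 1.778|: 1 0.011; 2 0.056; 3 0.249.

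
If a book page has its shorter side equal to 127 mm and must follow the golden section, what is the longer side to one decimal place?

golden ratio ≈ 1.61803.
Longer side = 127 × 1.61803 ≈ 205.490 → 205.5 mm.

205.5 mm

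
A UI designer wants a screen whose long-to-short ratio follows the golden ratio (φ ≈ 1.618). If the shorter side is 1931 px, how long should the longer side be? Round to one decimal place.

golden ratio ≈ 1.61803.
Longer side = 1931 × 1.61803 ≈ 3124.416 → 3124.4 px.

3124.4 px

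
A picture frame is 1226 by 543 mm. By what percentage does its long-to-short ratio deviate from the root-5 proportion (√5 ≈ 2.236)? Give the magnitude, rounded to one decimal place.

Ratio = 1226 / 543 ≈ 2.2578.
Ideal root-5 ≈ 2.2361. |2.2578 − 2.2361| / 2.2361 ≈ 0.97% → 1.0%.

1.0%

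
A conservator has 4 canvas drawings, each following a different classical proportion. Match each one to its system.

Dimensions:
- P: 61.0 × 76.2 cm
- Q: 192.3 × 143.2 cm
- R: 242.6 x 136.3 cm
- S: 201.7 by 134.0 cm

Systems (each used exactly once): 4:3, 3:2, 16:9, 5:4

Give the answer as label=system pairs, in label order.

P=5:4, Q=4:3, R=16:9, S=3:2

Ratios: P ≈ 1.249; Q ≈ 1.343; R ≈ 1.780; S ≈ 1.505.
Targets: 4:3 ≈ 1.333; 3:2 ≈ 1.500; 16:9 ≈ 1.778; 5:4 ≈ 1.250.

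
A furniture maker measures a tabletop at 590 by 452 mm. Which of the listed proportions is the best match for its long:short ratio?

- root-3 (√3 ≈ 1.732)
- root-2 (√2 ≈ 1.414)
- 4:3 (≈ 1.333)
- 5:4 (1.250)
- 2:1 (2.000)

590/452 ≈ 1.305. Nearest candidates are 4:3 (1.333, off by 0.028) and 5:4 (1.250, off by 0.055).

4:3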